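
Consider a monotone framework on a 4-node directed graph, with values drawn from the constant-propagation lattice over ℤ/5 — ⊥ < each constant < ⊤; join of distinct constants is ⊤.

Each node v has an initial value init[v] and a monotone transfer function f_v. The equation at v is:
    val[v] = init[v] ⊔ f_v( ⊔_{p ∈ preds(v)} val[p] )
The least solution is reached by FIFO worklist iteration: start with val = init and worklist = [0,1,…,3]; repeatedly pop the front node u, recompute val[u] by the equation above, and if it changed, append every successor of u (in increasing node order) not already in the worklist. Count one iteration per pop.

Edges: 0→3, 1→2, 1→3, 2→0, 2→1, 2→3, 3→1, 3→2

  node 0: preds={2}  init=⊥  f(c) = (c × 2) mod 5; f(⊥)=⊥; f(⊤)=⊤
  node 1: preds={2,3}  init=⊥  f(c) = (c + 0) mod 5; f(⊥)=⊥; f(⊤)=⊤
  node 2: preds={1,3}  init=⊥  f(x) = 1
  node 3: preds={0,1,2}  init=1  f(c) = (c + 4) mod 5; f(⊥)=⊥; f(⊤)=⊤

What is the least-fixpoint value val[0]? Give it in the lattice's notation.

Iteration log — 8 steps:
  step 1. node 0  ⊔preds=⊥  new=⊥  stable
  step 2. node 1  ⊔preds=1  new=1  old=⊥  +wl: 
  step 3. node 2  ⊔preds=1  new=1  old=⊥  +wl: 0,1
  step 4. node 3  ⊔preds=1  new=⊤  old=1  +wl: 2
  step 5. node 0  ⊔preds=1  new=2  old=⊥  +wl: 3
  step 6. node 1  ⊔preds=⊤  new=⊤  old=1  +wl: 
  step 7. node 2  ⊔preds=⊤  new=1  stable
  step 8. node 3  ⊔preds=⊤  new=⊤  stable

Least fixpoint reached:
  node 0: 2
  node 1: ⊤
  node 2: 1
  node 3: ⊤

2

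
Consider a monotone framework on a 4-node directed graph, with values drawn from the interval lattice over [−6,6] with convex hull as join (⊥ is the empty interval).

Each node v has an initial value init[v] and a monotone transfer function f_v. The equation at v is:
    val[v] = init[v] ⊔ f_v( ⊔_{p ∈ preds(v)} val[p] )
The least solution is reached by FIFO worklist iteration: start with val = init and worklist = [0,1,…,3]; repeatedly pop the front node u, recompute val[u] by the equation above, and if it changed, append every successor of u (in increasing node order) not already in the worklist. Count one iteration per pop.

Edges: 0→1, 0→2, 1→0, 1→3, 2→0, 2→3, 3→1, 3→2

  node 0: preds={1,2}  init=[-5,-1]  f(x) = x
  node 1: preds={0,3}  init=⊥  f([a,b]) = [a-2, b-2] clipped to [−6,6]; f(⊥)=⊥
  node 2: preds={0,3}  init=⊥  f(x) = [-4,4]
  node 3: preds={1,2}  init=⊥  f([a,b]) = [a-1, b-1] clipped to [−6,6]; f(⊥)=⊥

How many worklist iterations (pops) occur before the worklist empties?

Iteration log — 9 steps:
  step 1. node 0  ⊔preds=⊥  new=[-5,-1]  stable
  step 2. node 1  ⊔preds=[-5,-1]  new=[-6,-3]  old=⊥  +wl: 0
  step 3. node 2  ⊔preds=[-5,-1]  new=[-4,4]  old=⊥  +wl: 
  step 4. node 3  ⊔preds=[-6,4]  new=[-6,3]  old=⊥  +wl: 1,2
  step 5. node 0  ⊔preds=[-6,4]  new=[-6,4]  old=[-5,-1]  +wl: 
  step 6. node 1  ⊔preds=[-6,4]  new=[-6,2]  old=[-6,-3]  +wl: 0,3
  step 7. node 2  ⊔preds=[-6,4]  new=[-4,4]  stable
  step 8. node 0  ⊔preds=[-6,4]  new=[-6,4]  stable
  step 9. node 3  ⊔preds=[-6,4]  new=[-6,3]  stable

Least fixpoint reached:
  node 0: [-6,4]
  node 1: [-6,2]
  node 2: [-4,4]
  node 3: [-6,3]

9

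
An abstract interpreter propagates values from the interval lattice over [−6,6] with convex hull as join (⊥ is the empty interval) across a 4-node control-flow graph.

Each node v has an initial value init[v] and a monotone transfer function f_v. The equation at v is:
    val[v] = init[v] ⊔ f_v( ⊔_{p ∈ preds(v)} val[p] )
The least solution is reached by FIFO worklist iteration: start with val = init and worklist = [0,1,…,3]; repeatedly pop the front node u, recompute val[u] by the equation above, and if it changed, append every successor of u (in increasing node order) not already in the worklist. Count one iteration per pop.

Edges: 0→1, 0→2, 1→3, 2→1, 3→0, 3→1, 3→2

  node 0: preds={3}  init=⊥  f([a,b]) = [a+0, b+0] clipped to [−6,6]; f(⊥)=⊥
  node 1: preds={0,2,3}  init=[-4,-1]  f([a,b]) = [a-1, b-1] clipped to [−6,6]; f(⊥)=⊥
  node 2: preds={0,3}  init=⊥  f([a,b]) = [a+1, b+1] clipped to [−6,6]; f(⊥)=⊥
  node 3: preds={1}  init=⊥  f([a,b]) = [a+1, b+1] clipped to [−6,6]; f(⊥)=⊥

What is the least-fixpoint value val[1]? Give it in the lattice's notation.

Trace (37 dequeues):
  [1] u=0 | in ⊥ | out ⊥ | ==
  [2] u=1 | in ⊥ | out [-4,-1] | ==
  [3] u=2 | in ⊥ | out ⊥ | ==
  [4] u=3 | in [-4,-1] | out [-3,0] | prev ⊥ | push {0,1,2}
  [5] u=0 | in [-3,0] | out [-3,0] | prev ⊥ | push {}
  [6] u=1 | in [-3,0] | out [-4,-1] | ==
  [7] u=2 | in [-3,0] | out [-2,1] | prev ⊥ | push {1}
  [8] u=1 | in [-3,1] | out [-4,0] | prev [-4,-1] | push {3}
  [9] u=3 | in [-4,0] | out [-3,1] | prev [-3,0] | push {0,1,2}
  [10] u=0 | in [-3,1] | out [-3,1] | prev [-3,0] | push {}
  [11] u=1 | in [-3,1] | out [-4,0] | ==
  [12] u=2 | in [-3,1] | out [-2,2] | prev [-2,1] | push {1}
  [13] u=1 | in [-3,2] | out [-4,1] | prev [-4,0] | push {3}
  [14] u=3 | in [-4,1] | out [-3,2] | prev [-3,1] | push {0,1,2}
  [15] u=0 | in [-3,2] | out [-3,2] | prev [-3,1] | push {}
  [16] u=1 | in [-3,2] | out [-4,1] | ==
  [17] u=2 | in [-3,2] | out [-2,3] | prev [-2,2] | push {1}
  [18] u=1 | in [-3,3] | out [-4,2] | prev [-4,1] | push {3}
  [19] u=3 | in [-4,2] | out [-3,3] | prev [-3,2] | push {0,1,2}
  [20] u=0 | in [-3,3] | out [-3,3] | prev [-3,2] | push {}
  [21] u=1 | in [-3,3] | out [-4,2] | ==
  [22] u=2 | in [-3,3] | out [-2,4] | prev [-2,3] | push {1}
  [23] u=1 | in [-3,4] | out [-4,3] | prev [-4,2] | push {3}
  [24] u=3 | in [-4,3] | out [-3,4] | prev [-3,3] | push {0,1,2}
  [25] u=0 | in [-3,4] | out [-3,4] | prev [-3,3] | push {}
  [26] u=1 | in [-3,4] | out [-4,3] | ==
  [27] u=2 | in [-3,4] | out [-2,5] | prev [-2,4] | push {1}
  [28] u=1 | in [-3,5] | out [-4,4] | prev [-4,3] | push {3}
  [29] u=3 | in [-4,4] | out [-3,5] | prev [-3,4] | push {0,1,2}
  [30] u=0 | in [-3,5] | out [-3,5] | prev [-3,4] | push {}
  [31] u=1 | in [-3,5] | out [-4,4] | ==
  [32] u=2 | in [-3,5] | out [-2,6] | prev [-2,5] | push {1}
  [33] u=1 | in [-3,6] | out [-4,5] | prev [-4,4] | push {3}
  [34] u=3 | in [-4,5] | out [-3,6] | prev [-3,5] | push {0,1,2}
  [35] u=0 | in [-3,6] | out [-3,6] | prev [-3,5] | push {}
  [36] u=1 | in [-3,6] | out [-4,5] | ==
  [37] u=2 | in [-3,6] | out [-2,6] | ==

Converged values:
  [0] [-3,6]
  [1] [-4,5]
  [2] [-2,6]
  [3] [-3,6]

[-4,5]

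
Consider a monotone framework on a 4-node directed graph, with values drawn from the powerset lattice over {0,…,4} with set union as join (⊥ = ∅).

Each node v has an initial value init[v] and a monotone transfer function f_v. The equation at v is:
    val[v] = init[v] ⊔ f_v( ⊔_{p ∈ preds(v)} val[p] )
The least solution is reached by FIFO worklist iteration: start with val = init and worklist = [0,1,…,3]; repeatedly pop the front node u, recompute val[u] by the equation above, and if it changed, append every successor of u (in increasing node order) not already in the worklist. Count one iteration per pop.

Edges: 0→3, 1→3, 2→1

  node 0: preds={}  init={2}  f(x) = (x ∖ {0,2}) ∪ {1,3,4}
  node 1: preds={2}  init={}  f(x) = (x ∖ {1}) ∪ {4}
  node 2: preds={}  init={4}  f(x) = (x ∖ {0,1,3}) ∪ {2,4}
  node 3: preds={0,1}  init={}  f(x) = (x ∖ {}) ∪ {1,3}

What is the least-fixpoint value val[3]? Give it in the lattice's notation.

Trace (6 dequeues):
  [1] u=0 | in {} | out {1,2,3,4} | prev {2} | push {}
  [2] u=1 | in {4} | out {4} | prev {} | push {}
  [3] u=2 | in {} | out {2,4} | prev {4} | push {1}
  [4] u=3 | in {1,2,3,4} | out {1,2,3,4} | prev {} | push {}
  [5] u=1 | in {2,4} | out {2,4} | prev {4} | push {3}
  [6] u=3 | in {1,2,3,4} | out {1,2,3,4} | ==

Converged values:
  [0] {1,2,3,4}
  [1] {2,4}
  [2] {2,4}
  [3] {1,2,3,4}

{1,2,3,4}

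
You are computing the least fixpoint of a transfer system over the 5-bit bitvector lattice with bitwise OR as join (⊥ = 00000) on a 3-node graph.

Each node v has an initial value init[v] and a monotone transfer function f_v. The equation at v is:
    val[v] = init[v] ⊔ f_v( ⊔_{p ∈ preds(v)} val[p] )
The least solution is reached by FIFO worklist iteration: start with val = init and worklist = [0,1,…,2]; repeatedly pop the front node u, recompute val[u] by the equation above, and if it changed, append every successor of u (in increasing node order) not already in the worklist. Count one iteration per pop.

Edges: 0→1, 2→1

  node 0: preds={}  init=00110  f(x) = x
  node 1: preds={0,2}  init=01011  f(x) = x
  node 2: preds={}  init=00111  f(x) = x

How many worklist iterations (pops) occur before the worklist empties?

Worklist (3 pops):
  #1 pop 0: in=00000 → 00110 (no change)
  #2 pop 1: in=00111 → 01111 (was 01011); enqueue []
  #3 pop 2: in=00000 → 00111 (no change)

Fixpoint:
  val[0] = 00110
  val[1] = 01111
  val[2] = 00111

3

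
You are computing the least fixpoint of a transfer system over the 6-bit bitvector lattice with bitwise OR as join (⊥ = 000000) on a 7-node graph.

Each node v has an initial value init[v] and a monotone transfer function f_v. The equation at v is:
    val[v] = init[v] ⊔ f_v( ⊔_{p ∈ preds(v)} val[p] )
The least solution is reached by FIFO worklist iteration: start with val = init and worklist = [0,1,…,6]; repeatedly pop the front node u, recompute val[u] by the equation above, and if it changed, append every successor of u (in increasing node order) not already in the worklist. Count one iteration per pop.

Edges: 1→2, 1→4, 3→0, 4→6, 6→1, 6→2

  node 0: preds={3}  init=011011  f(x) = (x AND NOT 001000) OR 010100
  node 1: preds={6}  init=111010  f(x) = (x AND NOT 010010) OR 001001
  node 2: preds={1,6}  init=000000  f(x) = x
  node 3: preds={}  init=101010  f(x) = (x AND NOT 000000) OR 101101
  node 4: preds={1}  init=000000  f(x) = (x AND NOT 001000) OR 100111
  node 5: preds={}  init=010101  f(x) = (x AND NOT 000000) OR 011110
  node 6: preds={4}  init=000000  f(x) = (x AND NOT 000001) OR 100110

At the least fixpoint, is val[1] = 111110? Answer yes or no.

Trace (11 dequeues):
  [1] u=0 | in 101010 | out 111111 | prev 011011 | push {}
  [2] u=1 | in 000000 | out 111011 | prev 111010 | push {}
  [3] u=2 | in 111011 | out 111011 | prev 000000 | push {}
  [4] u=3 | in 000000 | out 101111 | prev 101010 | push {0}
  [5] u=4 | in 111011 | out 110111 | prev 000000 | push {}
  [6] u=5 | in 000000 | out 011111 | prev 010101 | push {}
  [7] u=6 | in 110111 | out 110110 | prev 000000 | push {1,2}
  [8] u=0 | in 101111 | out 111111 | ==
  [9] u=1 | in 110110 | out 111111 | prev 111011 | push {4}
  [10] u=2 | in 111111 | out 111111 | prev 111011 | push {}
  [11] u=4 | in 111111 | out 110111 | ==

Converged values:
  [0] 111111
  [1] 111111
  [2] 111111
  [3] 101111
  [4] 110111
  [5] 011111
  [6] 110110

no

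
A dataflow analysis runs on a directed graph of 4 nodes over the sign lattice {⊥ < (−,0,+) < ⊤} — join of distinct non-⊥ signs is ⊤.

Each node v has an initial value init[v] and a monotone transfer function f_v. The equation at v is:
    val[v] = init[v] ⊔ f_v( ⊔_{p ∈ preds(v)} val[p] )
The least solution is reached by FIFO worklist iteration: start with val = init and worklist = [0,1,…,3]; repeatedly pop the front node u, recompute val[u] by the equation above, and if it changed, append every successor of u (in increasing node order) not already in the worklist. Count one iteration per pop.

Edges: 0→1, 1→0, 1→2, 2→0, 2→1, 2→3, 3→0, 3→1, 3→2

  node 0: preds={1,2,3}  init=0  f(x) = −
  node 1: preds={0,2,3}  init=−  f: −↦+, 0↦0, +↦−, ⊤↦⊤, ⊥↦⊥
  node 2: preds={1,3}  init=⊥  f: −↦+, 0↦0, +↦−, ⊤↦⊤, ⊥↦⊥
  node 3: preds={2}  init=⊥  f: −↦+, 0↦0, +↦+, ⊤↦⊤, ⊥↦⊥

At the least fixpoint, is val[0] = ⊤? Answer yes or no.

yes

Iteration log — 7 steps:
  step 1. node 0  ⊔preds=−  new=⊤  old=0  +wl: 
  step 2. node 1  ⊔preds=⊤  new=⊤  old=−  +wl: 0
  step 3. node 2  ⊔preds=⊤  new=⊤  old=⊥  +wl: 1
  step 4. node 3  ⊔preds=⊤  new=⊤  old=⊥  +wl: 2
  step 5. node 0  ⊔preds=⊤  new=⊤  stable
  step 6. node 1  ⊔preds=⊤  new=⊤  stable
  step 7. node 2  ⊔preds=⊤  new=⊤  stable

Least fixpoint reached:
  node 0: ⊤
  node 1: ⊤
  node 2: ⊤
  node 3: ⊤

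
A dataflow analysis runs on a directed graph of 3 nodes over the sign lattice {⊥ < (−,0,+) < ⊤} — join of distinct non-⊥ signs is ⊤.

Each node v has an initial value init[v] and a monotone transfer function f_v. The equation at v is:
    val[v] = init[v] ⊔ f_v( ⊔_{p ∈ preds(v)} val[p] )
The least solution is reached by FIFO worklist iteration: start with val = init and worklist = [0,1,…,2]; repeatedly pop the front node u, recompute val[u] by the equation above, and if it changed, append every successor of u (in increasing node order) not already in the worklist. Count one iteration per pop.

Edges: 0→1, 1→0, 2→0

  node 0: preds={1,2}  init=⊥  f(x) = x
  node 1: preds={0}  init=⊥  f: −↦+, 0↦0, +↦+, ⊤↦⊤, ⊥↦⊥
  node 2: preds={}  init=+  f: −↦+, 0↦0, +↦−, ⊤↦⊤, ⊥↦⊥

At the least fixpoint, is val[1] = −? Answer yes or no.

Worklist (4 pops):
  #1 pop 0: in=+ → + (was ⊥); enqueue []
  #2 pop 1: in=+ → + (was ⊥); enqueue [0]
  #3 pop 2: in=⊥ → + (no change)
  #4 pop 0: in=+ → + (no change)

Fixpoint:
  val[0] = +
  val[1] = +
  val[2] = +

no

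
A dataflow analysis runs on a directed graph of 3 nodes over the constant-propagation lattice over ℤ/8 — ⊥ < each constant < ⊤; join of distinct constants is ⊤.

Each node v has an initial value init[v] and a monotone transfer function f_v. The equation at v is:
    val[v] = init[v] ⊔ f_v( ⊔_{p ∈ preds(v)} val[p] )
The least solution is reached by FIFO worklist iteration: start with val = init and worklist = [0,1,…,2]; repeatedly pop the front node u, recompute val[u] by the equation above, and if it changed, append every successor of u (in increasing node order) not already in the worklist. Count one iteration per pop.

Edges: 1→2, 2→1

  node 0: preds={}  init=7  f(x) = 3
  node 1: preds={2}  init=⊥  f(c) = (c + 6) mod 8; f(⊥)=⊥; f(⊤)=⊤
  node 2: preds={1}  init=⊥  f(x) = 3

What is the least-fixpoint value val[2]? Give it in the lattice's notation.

Worklist (5 pops):
  #1 pop 0: in=⊥ → ⊤ (was 7); enqueue []
  #2 pop 1: in=⊥ → ⊥ (no change)
  #3 pop 2: in=⊥ → 3 (was ⊥); enqueue [1]
  #4 pop 1: in=3 → 1 (was ⊥); enqueue [2]
  #5 pop 2: in=1 → 3 (no change)

Fixpoint:
  val[0] = ⊤
  val[1] = 1
  val[2] = 3

3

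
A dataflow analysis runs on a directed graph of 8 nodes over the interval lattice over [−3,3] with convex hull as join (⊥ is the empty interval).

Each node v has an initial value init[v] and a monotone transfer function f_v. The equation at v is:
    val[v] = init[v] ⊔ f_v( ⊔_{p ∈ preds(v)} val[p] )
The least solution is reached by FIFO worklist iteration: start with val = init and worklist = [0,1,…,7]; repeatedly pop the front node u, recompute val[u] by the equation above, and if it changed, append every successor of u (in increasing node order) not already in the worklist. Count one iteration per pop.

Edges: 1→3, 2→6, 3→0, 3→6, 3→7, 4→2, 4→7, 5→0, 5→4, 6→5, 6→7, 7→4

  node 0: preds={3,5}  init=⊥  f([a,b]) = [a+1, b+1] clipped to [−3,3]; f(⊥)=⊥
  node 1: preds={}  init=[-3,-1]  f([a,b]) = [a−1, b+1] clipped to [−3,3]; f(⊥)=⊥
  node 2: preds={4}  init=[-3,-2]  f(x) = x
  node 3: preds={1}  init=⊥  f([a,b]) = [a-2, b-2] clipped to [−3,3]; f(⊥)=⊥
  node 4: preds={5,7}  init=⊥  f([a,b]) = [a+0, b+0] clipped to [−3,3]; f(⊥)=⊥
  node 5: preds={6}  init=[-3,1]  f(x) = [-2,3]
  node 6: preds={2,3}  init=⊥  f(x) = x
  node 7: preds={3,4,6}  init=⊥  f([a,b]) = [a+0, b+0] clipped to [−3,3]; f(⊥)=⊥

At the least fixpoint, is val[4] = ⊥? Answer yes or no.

Iteration log — 20 steps:
  step 1. node 0  ⊔preds=[-3,1]  new=[-2,2]  old=⊥  +wl: 
  step 2. node 1  ⊔preds=⊥  new=[-3,-1]  stable
  step 3. node 2  ⊔preds=⊥  new=[-3,-2]  stable
  step 4. node 3  ⊔preds=[-3,-1]  new=[-3,-3]  old=⊥  +wl: 0
  step 5. node 4  ⊔preds=[-3,1]  new=[-3,1]  old=⊥  +wl: 2
  step 6. node 5  ⊔preds=⊥  new=[-3,3]  old=[-3,1]  +wl: 4
  step 7. node 6  ⊔preds=[-3,-2]  new=[-3,-2]  old=⊥  +wl: 5
  step 8. node 7  ⊔preds=[-3,1]  new=[-3,1]  old=⊥  +wl: 
  step 9. node 0  ⊔preds=[-3,3]  new=[-2,3]  old=[-2,2]  +wl: 
  step 10. node 2  ⊔preds=[-3,1]  new=[-3,1]  old=[-3,-2]  +wl: 6
  step 11. node 4  ⊔preds=[-3,3]  new=[-3,3]  old=[-3,1]  +wl: 2,7
  step 12. node 5  ⊔preds=[-3,-2]  new=[-3,3]  stable
  step 13. node 6  ⊔preds=[-3,1]  new=[-3,1]  old=[-3,-2]  +wl: 5
  step 14. node 2  ⊔preds=[-3,3]  new=[-3,3]  old=[-3,1]  +wl: 6
  step 15. node 7  ⊔preds=[-3,3]  new=[-3,3]  old=[-3,1]  +wl: 4
  step 16. node 5  ⊔preds=[-3,1]  new=[-3,3]  stable
  step 17. node 6  ⊔preds=[-3,3]  new=[-3,3]  old=[-3,1]  +wl: 5,7
  step 18. node 4  ⊔preds=[-3,3]  new=[-3,3]  stable
  step 19. node 5  ⊔preds=[-3,3]  new=[-3,3]  stable
  step 20. node 7  ⊔preds=[-3,3]  new=[-3,3]  stable

Least fixpoint reached:
  node 0: [-2,3]
  node 1: [-3,-1]
  node 2: [-3,3]
  node 3: [-3,-3]
  node 4: [-3,3]
  node 5: [-3,3]
  node 6: [-3,3]
  node 7: [-3,3]

no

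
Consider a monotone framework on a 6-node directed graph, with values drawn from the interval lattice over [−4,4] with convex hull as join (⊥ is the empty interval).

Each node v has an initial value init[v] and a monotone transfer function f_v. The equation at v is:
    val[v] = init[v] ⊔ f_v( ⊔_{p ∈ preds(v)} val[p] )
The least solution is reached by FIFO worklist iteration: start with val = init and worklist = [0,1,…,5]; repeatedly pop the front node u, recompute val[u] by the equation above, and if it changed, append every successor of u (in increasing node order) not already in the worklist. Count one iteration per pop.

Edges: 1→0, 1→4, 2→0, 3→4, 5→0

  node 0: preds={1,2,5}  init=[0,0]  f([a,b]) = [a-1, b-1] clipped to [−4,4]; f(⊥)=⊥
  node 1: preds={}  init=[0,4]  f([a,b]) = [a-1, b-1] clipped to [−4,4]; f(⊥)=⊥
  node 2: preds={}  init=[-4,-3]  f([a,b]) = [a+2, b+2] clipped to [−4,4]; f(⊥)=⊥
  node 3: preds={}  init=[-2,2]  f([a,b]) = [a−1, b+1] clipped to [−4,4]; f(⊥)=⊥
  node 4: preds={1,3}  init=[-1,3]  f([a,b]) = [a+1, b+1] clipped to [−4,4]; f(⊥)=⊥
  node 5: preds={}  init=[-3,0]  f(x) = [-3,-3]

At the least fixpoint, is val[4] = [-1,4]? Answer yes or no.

Trace (6 dequeues):
  [1] u=0 | in [-4,4] | out [-4,3] | prev [0,0] | push {}
  [2] u=1 | in ⊥ | out [0,4] | ==
  [3] u=2 | in ⊥ | out [-4,-3] | ==
  [4] u=3 | in ⊥ | out [-2,2] | ==
  [5] u=4 | in [-2,4] | out [-1,4] | prev [-1,3] | push {}
  [6] u=5 | in ⊥ | out [-3,0] | ==

Converged values:
  [0] [-4,3]
  [1] [0,4]
  [2] [-4,-3]
  [3] [-2,2]
  [4] [-1,4]
  [5] [-3,0]

yes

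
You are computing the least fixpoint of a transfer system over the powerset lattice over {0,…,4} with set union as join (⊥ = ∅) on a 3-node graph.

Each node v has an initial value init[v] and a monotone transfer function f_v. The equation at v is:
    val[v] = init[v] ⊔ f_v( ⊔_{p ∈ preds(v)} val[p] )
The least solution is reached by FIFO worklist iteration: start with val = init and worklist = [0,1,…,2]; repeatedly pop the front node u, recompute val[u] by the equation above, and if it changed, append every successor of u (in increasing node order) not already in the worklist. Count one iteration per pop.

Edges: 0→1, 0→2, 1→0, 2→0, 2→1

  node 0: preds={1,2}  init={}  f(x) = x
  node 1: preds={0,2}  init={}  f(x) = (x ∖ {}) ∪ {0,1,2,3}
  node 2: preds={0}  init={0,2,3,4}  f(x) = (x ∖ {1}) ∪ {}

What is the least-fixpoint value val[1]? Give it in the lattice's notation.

Trace (6 dequeues):
  [1] u=0 | in {0,2,3,4} | out {0,2,3,4} | prev {} | push {}
  [2] u=1 | in {0,2,3,4} | out {0,1,2,3,4} | prev {} | push {0}
  [3] u=2 | in {0,2,3,4} | out {0,2,3,4} | ==
  [4] u=0 | in {0,1,2,3,4} | out {0,1,2,3,4} | prev {0,2,3,4} | push {1,2}
  [5] u=1 | in {0,1,2,3,4} | out {0,1,2,3,4} | ==
  [6] u=2 | in {0,1,2,3,4} | out {0,2,3,4} | ==

Converged values:
  [0] {0,1,2,3,4}
  [1] {0,1,2,3,4}
  [2] {0,2,3,4}

{0,1,2,3,4}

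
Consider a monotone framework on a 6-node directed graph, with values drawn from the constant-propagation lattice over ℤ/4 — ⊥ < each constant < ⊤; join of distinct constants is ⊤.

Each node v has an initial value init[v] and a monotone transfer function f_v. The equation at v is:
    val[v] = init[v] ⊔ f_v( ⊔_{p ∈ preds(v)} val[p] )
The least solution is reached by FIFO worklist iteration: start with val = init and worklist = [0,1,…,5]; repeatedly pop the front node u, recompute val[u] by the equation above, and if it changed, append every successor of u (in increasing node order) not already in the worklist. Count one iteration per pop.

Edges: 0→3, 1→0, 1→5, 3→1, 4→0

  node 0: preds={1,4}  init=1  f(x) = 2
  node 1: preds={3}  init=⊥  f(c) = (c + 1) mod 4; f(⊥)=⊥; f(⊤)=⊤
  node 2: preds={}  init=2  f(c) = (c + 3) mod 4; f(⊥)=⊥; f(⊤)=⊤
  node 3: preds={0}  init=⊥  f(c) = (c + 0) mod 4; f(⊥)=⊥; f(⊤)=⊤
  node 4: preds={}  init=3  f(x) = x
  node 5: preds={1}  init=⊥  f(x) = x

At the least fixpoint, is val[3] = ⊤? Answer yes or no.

yes

Trace (9 dequeues):
  [1] u=0 | in 3 | out ⊤ | prev 1 | push {}
  [2] u=1 | in ⊥ | out ⊥ | ==
  [3] u=2 | in ⊥ | out 2 | ==
  [4] u=3 | in ⊤ | out ⊤ | prev ⊥ | push {1}
  [5] u=4 | in ⊥ | out 3 | ==
  [6] u=5 | in ⊥ | out ⊥ | ==
  [7] u=1 | in ⊤ | out ⊤ | prev ⊥ | push {0,5}
  [8] u=0 | in ⊤ | out ⊤ | ==
  [9] u=5 | in ⊤ | out ⊤ | prev ⊥ | push {}

Converged values:
  [0] ⊤
  [1] ⊤
  [2] 2
  [3] ⊤
  [4] 3
  [5] ⊤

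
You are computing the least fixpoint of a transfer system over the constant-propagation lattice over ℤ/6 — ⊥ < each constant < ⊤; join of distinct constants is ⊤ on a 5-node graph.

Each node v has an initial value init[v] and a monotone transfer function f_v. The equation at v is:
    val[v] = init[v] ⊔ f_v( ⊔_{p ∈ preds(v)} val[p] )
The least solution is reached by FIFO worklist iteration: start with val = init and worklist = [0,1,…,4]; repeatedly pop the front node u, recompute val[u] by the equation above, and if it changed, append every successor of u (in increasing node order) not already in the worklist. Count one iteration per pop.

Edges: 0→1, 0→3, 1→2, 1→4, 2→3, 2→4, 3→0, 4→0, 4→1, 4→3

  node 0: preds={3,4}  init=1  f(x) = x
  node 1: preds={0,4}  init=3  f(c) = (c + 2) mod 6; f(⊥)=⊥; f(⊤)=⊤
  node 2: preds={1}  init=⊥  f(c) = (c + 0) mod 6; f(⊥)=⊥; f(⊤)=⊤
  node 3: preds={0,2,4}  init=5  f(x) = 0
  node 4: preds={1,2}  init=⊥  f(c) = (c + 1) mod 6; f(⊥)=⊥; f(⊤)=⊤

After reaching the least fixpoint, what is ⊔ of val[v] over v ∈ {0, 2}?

Trace (8 dequeues):
  [1] u=0 | in 5 | out ⊤ | prev 1 | push {}
  [2] u=1 | in ⊤ | out ⊤ | prev 3 | push {}
  [3] u=2 | in ⊤ | out ⊤ | prev ⊥ | push {}
  [4] u=3 | in ⊤ | out ⊤ | prev 5 | push {0}
  [5] u=4 | in ⊤ | out ⊤ | prev ⊥ | push {1,3}
  [6] u=0 | in ⊤ | out ⊤ | ==
  [7] u=1 | in ⊤ | out ⊤ | ==
  [8] u=3 | in ⊤ | out ⊤ | ==

Converged values:
  [0] ⊤
  [1] ⊤
  [2] ⊤
  [3] ⊤
  [4] ⊤

⊤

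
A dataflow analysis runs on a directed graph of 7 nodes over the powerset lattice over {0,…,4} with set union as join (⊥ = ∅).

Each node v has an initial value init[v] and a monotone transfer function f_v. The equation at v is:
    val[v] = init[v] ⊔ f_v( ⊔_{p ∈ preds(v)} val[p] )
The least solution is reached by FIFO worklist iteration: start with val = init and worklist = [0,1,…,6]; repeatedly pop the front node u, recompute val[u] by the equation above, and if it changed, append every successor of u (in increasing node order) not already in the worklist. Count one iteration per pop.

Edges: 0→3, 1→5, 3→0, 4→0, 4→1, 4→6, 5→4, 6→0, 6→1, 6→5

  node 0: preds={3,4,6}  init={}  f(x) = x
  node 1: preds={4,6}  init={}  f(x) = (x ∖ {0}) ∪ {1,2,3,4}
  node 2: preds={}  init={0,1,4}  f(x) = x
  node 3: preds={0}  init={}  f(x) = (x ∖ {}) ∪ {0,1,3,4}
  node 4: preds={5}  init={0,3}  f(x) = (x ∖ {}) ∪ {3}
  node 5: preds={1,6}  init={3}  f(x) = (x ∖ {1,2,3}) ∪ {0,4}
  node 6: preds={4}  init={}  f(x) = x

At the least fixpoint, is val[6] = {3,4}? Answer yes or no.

Trace (17 dequeues):
  [1] u=0 | in {0,3} | out {0,3} | prev {} | push {}
  [2] u=1 | in {0,3} | out {1,2,3,4} | prev {} | push {}
  [3] u=2 | in {} | out {0,1,4} | ==
  [4] u=3 | in {0,3} | out {0,1,3,4} | prev {} | push {0}
  [5] u=4 | in {3} | out {0,3} | ==
  [6] u=5 | in {1,2,3,4} | out {0,3,4} | prev {3} | push {4}
  [7] u=6 | in {0,3} | out {0,3} | prev {} | push {1,5}
  [8] u=0 | in {0,1,3,4} | out {0,1,3,4} | prev {0,3} | push {3}
  [9] u=4 | in {0,3,4} | out {0,3,4} | prev {0,3} | push {0,6}
  [10] u=1 | in {0,3,4} | out {1,2,3,4} | ==
  [11] u=5 | in {0,1,2,3,4} | out {0,3,4} | ==
  [12] u=3 | in {0,1,3,4} | out {0,1,3,4} | ==
  [13] u=0 | in {0,1,3,4} | out {0,1,3,4} | ==
  [14] u=6 | in {0,3,4} | out {0,3,4} | prev {0,3} | push {0,1,5}
  [15] u=0 | in {0,1,3,4} | out {0,1,3,4} | ==
  [16] u=1 | in {0,3,4} | out {1,2,3,4} | ==
  [17] u=5 | in {0,1,2,3,4} | out {0,3,4} | ==

Converged values:
  [0] {0,1,3,4}
  [1] {1,2,3,4}
  [2] {0,1,4}
  [3] {0,1,3,4}
  [4] {0,3,4}
  [5] {0,3,4}
  [6] {0,3,4}

no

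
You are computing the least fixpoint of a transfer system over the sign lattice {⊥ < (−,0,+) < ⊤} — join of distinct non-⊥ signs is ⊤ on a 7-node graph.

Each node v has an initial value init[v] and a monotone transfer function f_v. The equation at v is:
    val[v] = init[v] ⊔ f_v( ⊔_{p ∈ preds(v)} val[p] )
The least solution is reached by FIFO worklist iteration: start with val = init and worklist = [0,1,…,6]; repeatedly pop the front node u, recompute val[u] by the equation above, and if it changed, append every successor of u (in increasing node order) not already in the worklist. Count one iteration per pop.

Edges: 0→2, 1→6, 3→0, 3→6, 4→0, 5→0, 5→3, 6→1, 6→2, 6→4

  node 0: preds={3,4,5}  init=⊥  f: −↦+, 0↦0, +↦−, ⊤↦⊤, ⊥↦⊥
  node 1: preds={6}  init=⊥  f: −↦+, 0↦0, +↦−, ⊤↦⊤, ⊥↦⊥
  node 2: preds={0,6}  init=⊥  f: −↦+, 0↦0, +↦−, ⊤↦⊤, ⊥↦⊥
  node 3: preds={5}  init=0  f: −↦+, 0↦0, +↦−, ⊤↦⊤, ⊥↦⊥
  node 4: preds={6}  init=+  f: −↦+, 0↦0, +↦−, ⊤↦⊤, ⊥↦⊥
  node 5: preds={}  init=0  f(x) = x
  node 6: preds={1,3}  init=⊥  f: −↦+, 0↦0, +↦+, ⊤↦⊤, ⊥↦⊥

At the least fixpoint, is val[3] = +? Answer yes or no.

Worklist (12 pops):
  #1 pop 0: in=⊤ → ⊤ (was ⊥); enqueue []
  #2 pop 1: in=⊥ → ⊥ (no change)
  #3 pop 2: in=⊤ → ⊤ (was ⊥); enqueue []
  #4 pop 3: in=0 → 0 (no change)
  #5 pop 4: in=⊥ → + (no change)
  #6 pop 5: in=⊥ → 0 (no change)
  #7 pop 6: in=0 → 0 (was ⊥); enqueue [1,2,4]
  #8 pop 1: in=0 → 0 (was ⊥); enqueue [6]
  #9 pop 2: in=⊤ → ⊤ (no change)
  #10 pop 4: in=0 → ⊤ (was +); enqueue [0]
  #11 pop 6: in=0 → 0 (no change)
  #12 pop 0: in=⊤ → ⊤ (no change)

Fixpoint:
  val[0] = ⊤
  val[1] = 0
  val[2] = ⊤
  val[3] = 0
  val[4] = ⊤
  val[5] = 0
  val[6] = 0

no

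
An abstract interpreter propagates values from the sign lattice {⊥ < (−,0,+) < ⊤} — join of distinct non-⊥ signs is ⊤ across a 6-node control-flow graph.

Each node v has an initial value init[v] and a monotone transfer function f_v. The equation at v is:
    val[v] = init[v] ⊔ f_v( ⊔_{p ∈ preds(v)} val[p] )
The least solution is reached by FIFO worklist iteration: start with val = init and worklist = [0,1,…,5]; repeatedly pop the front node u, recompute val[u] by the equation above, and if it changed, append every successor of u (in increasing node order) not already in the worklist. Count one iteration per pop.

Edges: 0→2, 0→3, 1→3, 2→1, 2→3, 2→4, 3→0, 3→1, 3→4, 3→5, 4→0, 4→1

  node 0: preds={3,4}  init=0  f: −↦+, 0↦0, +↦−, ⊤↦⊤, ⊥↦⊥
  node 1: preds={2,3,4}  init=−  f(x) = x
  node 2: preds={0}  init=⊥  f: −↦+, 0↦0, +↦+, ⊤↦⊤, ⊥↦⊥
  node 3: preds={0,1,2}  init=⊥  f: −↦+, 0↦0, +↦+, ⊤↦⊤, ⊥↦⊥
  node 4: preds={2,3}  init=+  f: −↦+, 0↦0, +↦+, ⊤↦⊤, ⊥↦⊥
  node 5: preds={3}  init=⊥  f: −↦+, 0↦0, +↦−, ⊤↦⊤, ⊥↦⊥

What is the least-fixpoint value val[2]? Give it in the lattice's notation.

Iteration log — 8 steps:
  step 1. node 0  ⊔preds=+  new=⊤  old=0  +wl: 
  step 2. node 1  ⊔preds=+  new=⊤  old=−  +wl: 
  step 3. node 2  ⊔preds=⊤  new=⊤  old=⊥  +wl: 1
  step 4. node 3  ⊔preds=⊤  new=⊤  old=⊥  +wl: 0
  step 5. node 4  ⊔preds=⊤  new=⊤  old=+  +wl: 
  step 6. node 5  ⊔preds=⊤  new=⊤  old=⊥  +wl: 
  step 7. node 1  ⊔preds=⊤  new=⊤  stable
  step 8. node 0  ⊔preds=⊤  new=⊤  stable

Least fixpoint reached:
  node 0: ⊤
  node 1: ⊤
  node 2: ⊤
  node 3: ⊤
  node 4: ⊤
  node 5: ⊤

⊤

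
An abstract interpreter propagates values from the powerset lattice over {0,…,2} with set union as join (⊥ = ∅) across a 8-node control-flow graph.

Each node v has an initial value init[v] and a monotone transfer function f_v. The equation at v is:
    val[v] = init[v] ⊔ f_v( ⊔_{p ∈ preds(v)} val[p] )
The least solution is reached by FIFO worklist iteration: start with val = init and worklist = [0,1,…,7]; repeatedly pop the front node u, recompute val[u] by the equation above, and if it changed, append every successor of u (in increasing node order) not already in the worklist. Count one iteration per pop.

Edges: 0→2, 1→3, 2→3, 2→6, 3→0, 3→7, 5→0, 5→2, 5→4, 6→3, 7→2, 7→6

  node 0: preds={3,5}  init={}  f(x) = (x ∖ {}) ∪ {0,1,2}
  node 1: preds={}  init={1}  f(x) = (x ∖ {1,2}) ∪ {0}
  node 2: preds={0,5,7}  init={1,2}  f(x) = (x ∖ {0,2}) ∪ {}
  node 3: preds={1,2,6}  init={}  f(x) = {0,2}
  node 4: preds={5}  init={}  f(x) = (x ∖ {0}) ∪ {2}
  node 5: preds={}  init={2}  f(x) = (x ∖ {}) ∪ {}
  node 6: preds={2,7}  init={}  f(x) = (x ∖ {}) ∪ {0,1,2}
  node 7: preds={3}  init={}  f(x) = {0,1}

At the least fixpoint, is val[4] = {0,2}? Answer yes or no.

no

Worklist (12 pops):
  #1 pop 0: in={2} → {0,1,2} (was {}); enqueue []
  #2 pop 1: in={} → {0,1} (was {1}); enqueue []
  #3 pop 2: in={0,1,2} → {1,2} (no change)
  #4 pop 3: in={0,1,2} → {0,2} (was {}); enqueue [0]
  #5 pop 4: in={2} → {2} (was {}); enqueue []
  #6 pop 5: in={} → {2} (no change)
  #7 pop 6: in={1,2} → {0,1,2} (was {}); enqueue [3]
  #8 pop 7: in={0,2} → {0,1} (was {}); enqueue [2,6]
  #9 pop 0: in={0,2} → {0,1,2} (no change)
  #10 pop 3: in={0,1,2} → {0,2} (no change)
  #11 pop 2: in={0,1,2} → {1,2} (no change)
  #12 pop 6: in={0,1,2} → {0,1,2} (no change)

Fixpoint:
  val[0] = {0,1,2}
  val[1] = {0,1}
  val[2] = {1,2}
  val[3] = {0,2}
  val[4] = {2}
  val[5] = {2}
  val[6] = {0,1,2}
  val[7] = {0,1}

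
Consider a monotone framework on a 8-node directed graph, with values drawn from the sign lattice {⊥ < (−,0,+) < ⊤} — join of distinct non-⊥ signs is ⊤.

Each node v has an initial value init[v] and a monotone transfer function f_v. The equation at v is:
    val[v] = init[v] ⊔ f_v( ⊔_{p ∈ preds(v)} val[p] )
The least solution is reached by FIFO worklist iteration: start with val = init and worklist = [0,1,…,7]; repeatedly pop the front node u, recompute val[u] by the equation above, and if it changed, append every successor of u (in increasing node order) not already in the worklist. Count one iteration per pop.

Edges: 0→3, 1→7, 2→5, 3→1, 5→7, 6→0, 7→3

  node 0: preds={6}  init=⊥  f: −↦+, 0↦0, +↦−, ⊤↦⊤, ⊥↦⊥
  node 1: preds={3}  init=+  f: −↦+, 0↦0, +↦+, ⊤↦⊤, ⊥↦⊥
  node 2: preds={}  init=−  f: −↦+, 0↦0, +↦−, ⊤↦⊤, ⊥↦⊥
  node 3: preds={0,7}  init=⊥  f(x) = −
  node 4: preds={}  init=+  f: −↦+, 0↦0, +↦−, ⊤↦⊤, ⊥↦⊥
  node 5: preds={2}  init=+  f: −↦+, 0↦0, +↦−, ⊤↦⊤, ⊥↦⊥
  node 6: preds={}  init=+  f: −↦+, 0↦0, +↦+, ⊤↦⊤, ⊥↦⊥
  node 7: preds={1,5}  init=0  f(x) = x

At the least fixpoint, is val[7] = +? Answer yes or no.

no

Trace (10 dequeues):
  [1] u=0 | in + | out − | prev ⊥ | push {}
  [2] u=1 | in ⊥ | out + | ==
  [3] u=2 | in ⊥ | out − | ==
  [4] u=3 | in ⊤ | out − | prev ⊥ | push {1}
  [5] u=4 | in ⊥ | out + | ==
  [6] u=5 | in − | out + | ==
  [7] u=6 | in ⊥ | out + | ==
  [8] u=7 | in + | out ⊤ | prev 0 | push {3}
  [9] u=1 | in − | out + | ==
  [10] u=3 | in ⊤ | out − | ==

Converged values:
  [0] −
  [1] +
  [2] −
  [3] −
  [4] +
  [5] +
  [6] +
  [7] ⊤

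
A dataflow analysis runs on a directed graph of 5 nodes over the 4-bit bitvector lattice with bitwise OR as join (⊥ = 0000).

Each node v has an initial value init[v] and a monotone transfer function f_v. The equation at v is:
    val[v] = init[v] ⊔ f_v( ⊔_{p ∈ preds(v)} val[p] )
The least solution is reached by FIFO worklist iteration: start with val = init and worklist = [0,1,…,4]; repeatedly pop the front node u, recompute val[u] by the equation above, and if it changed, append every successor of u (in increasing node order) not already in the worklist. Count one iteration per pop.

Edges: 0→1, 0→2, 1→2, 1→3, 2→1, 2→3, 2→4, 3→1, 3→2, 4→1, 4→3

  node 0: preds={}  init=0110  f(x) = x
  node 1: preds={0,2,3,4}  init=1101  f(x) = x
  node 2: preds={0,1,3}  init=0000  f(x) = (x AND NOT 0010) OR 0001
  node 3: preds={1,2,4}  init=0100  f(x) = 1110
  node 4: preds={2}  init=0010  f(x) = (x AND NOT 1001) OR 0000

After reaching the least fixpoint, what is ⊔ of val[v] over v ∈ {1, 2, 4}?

Iteration log — 8 steps:
  step 1. node 0  ⊔preds=0000  new=0110  stable
  step 2. node 1  ⊔preds=0110  new=1111  old=1101  +wl: 
  step 3. node 2  ⊔preds=1111  new=1101  old=0000  +wl: 1
  step 4. node 3  ⊔preds=1111  new=1110  old=0100  +wl: 2
  step 5. node 4  ⊔preds=1101  new=0110  old=0010  +wl: 3
  step 6. node 1  ⊔preds=1111  new=1111  stable
  step 7. node 2  ⊔preds=1111  new=1101  stable
  step 8. node 3  ⊔preds=1111  new=1110  stable

Least fixpoint reached:
  node 0: 0110
  node 1: 1111
  node 2: 1101
  node 3: 1110
  node 4: 0110

1111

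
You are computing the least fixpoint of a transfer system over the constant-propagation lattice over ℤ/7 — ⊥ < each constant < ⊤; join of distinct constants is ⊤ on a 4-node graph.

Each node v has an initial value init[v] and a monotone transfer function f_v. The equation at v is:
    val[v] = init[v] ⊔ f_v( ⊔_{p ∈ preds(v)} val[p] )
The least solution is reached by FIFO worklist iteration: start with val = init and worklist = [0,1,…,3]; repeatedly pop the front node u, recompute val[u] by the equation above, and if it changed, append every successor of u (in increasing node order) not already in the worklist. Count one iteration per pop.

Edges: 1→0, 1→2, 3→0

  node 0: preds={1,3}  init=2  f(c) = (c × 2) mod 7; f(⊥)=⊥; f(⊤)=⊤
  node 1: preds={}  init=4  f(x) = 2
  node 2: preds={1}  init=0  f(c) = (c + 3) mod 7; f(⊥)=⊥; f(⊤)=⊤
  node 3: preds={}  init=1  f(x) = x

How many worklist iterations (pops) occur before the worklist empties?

5

Worklist (5 pops):
  #1 pop 0: in=⊤ → ⊤ (was 2); enqueue []
  #2 pop 1: in=⊥ → ⊤ (was 4); enqueue [0]
  #3 pop 2: in=⊤ → ⊤ (was 0); enqueue []
  #4 pop 3: in=⊥ → 1 (no change)
  #5 pop 0: in=⊤ → ⊤ (no change)

Fixpoint:
  val[0] = ⊤
  val[1] = ⊤
  val[2] = ⊤
  val[3] = 1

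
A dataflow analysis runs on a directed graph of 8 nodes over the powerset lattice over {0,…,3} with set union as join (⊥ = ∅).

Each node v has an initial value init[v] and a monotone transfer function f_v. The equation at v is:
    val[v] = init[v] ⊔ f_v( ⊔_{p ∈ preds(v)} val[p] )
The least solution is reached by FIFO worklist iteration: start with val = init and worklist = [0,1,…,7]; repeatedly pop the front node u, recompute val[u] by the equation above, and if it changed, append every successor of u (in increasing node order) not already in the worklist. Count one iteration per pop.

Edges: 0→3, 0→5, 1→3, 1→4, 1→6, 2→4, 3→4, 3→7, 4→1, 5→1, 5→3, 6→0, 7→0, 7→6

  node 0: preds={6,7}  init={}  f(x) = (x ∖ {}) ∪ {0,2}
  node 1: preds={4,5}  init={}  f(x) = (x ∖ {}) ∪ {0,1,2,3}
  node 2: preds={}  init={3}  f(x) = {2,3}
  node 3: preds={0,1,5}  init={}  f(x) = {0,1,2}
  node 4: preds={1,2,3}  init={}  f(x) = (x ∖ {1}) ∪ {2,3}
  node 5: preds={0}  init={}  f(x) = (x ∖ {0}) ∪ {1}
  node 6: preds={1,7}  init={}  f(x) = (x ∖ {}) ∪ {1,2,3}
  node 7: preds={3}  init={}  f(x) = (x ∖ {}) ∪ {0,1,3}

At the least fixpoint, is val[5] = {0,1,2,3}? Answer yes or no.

Trace (16 dequeues):
  [1] u=0 | in {} | out {0,2} | prev {} | push {}
  [2] u=1 | in {} | out {0,1,2,3} | prev {} | push {}
  [3] u=2 | in {} | out {2,3} | prev {3} | push {}
  [4] u=3 | in {0,1,2,3} | out {0,1,2} | prev {} | push {}
  [5] u=4 | in {0,1,2,3} | out {0,2,3} | prev {} | push {1}
  [6] u=5 | in {0,2} | out {1,2} | prev {} | push {3}
  [7] u=6 | in {0,1,2,3} | out {0,1,2,3} | prev {} | push {0}
  [8] u=7 | in {0,1,2} | out {0,1,2,3} | prev {} | push {6}
  [9] u=1 | in {0,1,2,3} | out {0,1,2,3} | ==
  [10] u=3 | in {0,1,2,3} | out {0,1,2} | ==
  [11] u=0 | in {0,1,2,3} | out {0,1,2,3} | prev {0,2} | push {3,5}
  [12] u=6 | in {0,1,2,3} | out {0,1,2,3} | ==
  [13] u=3 | in {0,1,2,3} | out {0,1,2} | ==
  [14] u=5 | in {0,1,2,3} | out {1,2,3} | prev {1,2} | push {1,3}
  [15] u=1 | in {0,1,2,3} | out {0,1,2,3} | ==
  [16] u=3 | in {0,1,2,3} | out {0,1,2} | ==

Converged values:
  [0] {0,1,2,3}
  [1] {0,1,2,3}
  [2] {2,3}
  [3] {0,1,2}
  [4] {0,2,3}
  [5] {1,2,3}
  [6] {0,1,2,3}
  [7] {0,1,2,3}

no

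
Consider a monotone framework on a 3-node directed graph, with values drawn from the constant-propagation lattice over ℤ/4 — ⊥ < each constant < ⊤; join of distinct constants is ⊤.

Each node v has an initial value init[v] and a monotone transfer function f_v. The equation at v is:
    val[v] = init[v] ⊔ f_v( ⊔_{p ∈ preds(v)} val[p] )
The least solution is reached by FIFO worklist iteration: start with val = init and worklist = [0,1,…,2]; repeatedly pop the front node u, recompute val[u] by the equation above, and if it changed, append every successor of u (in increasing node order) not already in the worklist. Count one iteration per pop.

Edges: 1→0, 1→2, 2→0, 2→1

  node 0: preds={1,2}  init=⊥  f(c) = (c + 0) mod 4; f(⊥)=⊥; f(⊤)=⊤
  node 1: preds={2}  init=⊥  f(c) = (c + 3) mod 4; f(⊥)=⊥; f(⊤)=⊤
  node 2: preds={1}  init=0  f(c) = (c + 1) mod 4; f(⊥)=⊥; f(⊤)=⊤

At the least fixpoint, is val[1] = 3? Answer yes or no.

yes

Iteration log — 4 steps:
  step 1. node 0  ⊔preds=0  new=0  old=⊥  +wl: 
  step 2. node 1  ⊔preds=0  new=3  old=⊥  +wl: 0
  step 3. node 2  ⊔preds=3  new=0  stable
  step 4. node 0  ⊔preds=⊤  new=⊤  old=0  +wl: 

Least fixpoint reached:
  node 0: ⊤
  node 1: 3
  node 2: 0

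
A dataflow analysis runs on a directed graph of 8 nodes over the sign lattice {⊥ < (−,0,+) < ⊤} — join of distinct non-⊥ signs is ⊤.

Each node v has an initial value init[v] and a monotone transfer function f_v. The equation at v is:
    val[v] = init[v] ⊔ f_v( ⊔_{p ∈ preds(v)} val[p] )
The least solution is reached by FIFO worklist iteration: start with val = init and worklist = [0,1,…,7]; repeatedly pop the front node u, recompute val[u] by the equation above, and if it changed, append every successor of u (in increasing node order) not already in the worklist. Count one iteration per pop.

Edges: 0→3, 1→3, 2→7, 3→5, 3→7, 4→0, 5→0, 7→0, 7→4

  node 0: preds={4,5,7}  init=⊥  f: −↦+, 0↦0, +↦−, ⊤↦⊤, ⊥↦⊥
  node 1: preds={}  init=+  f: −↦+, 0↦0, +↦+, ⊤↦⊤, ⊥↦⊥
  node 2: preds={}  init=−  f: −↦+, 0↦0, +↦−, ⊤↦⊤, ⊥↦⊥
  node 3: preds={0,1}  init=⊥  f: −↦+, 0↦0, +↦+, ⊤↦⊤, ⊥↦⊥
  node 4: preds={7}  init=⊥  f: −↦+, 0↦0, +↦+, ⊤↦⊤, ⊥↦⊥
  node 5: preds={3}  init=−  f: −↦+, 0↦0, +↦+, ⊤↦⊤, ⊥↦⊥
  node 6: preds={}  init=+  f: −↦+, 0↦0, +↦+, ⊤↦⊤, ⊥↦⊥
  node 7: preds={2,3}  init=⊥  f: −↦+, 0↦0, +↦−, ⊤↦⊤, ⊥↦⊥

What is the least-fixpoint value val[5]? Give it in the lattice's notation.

Iteration log — 14 steps:
  step 1. node 0  ⊔preds=−  new=+  old=⊥  +wl: 
  step 2. node 1  ⊔preds=⊥  new=+  stable
  step 3. node 2  ⊔preds=⊥  new=−  stable
  step 4. node 3  ⊔preds=+  new=+  old=⊥  +wl: 
  step 5. node 4  ⊔preds=⊥  new=⊥  stable
  step 6. node 5  ⊔preds=+  new=⊤  old=−  +wl: 0
  step 7. node 6  ⊔preds=⊥  new=+  stable
  step 8. node 7  ⊔preds=⊤  new=⊤  old=⊥  +wl: 4
  step 9. node 0  ⊔preds=⊤  new=⊤  old=+  +wl: 3
  step 10. node 4  ⊔preds=⊤  new=⊤  old=⊥  +wl: 0
  step 11. node 3  ⊔preds=⊤  new=⊤  old=+  +wl: 5,7
  step 12. node 0  ⊔preds=⊤  new=⊤  stable
  step 13. node 5  ⊔preds=⊤  new=⊤  stable
  step 14. node 7  ⊔preds=⊤  new=⊤  stable

Least fixpoint reached:
  node 0: ⊤
  node 1: +
  node 2: −
  node 3: ⊤
  node 4: ⊤
  node 5: ⊤
  node 6: +
  node 7: ⊤

⊤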